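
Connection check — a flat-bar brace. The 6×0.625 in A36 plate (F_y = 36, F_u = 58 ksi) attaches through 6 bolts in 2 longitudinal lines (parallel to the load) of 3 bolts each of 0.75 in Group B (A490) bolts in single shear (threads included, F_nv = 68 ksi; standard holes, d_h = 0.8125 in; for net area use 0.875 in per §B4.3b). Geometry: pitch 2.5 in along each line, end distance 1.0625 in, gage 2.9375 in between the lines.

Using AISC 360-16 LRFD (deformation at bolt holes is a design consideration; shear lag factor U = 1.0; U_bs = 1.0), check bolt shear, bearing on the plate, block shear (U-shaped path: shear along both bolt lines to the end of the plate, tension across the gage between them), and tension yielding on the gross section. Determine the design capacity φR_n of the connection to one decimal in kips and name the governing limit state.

121.5 kips (gross-section yield governs)

Bolt shear: A_b = π(0.75)²/4 = 0.44179 in². φR_n = 0.75 × 68 × 0.44179 × 6 × 1 = 135.2 kips.
Bearing (0.625 in plate, F_u = 58 ksi): end bolts L_c = 1.0625 − 0.8125/2 = 0.65625, R_n = min(1.2×0.65625×0.625×58, 2.4×0.75×0.625×58) = 28.547 kips/bolt; interior L_c = 2.5 − 0.8125 = 1.6875, R_n = 65.25 kips/bolt. φR_n = 0.75 × (2×28.547 + 4×65.25) = 238.6 kips.
Block shear: shear path 2×[1.0625+2×2.5] = 2×6.0625 in, A_gv = 7.5781, A_nv = 2×(6.0625 − 2.5×0.875)×0.625 = 4.8438 in²; tension across gage: (2.9375 − 1×0.875)×0.625 = 1.2891 in². R_n = min(0.6×58×4.8438, 0.6×36×7.5781) + 1.0×58×1.2891 = min(168.56, 163.69) + 74.768 = 238.46 kips. φR_n = 0.75 × 238.46 = 178.8 kips.
Tension yield (gross): A_g = 6×0.625 = 3.75 in². φR_n = 0.90 × 36 × 3.75 = 121.5 kips.
Governing: min(135.2, 238.6, 178.8, 121.5) = 121.5 kips → gross-section yield.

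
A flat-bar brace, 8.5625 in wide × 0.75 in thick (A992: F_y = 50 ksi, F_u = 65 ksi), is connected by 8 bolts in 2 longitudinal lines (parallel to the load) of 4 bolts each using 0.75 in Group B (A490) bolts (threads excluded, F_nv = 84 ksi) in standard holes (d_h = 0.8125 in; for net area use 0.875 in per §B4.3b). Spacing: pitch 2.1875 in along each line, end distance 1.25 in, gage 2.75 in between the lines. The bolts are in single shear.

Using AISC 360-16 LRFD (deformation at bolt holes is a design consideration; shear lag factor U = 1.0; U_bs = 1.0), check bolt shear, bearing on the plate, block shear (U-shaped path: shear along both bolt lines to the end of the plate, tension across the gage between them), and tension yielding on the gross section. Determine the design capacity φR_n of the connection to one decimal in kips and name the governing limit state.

Bolt shear: A_b = π(0.75)²/4 = 0.44179 in². φR_n = 0.75 × 84 × 0.44179 × 8 × 1 = 222.7 kips.
Bearing (0.75 in plate, F_u = 65 ksi): end bolts L_c = 1.25 − 0.8125/2 = 0.84375, R_n = min(1.2×0.84375×0.75×65, 2.4×0.75×0.75×65) = 49.359 kips/bolt; interior L_c = 2.1875 − 0.8125 = 1.375, R_n = 80.438 kips/bolt. φR_n = 0.75 × (2×49.359 + 6×80.438) = 436.0 kips.
Block shear: shear path 2×[1.25+3×2.1875] = 2×7.8125 in, A_gv = 11.719, A_nv = 2×(7.8125 − 3.5×0.875)×0.75 = 7.125 in²; tension across gage: (2.75 − 1×0.875)×0.75 = 1.4063 in². R_n = min(0.6×65×7.125, 0.6×50×11.719) + 1.0×65×1.4063 = min(277.88, 351.57) + 91.41 = 369.29 kips. φR_n = 0.75 × 369.29 = 277.0 kips.
Tension yield (gross): A_g = 8.5625×0.75 = 6.4219 in². φR_n = 0.90 × 50 × 6.4219 = 289.0 kips.
Governing: min(222.7, 436.0, 277.0, 289.0) = 222.7 kips → bolt shear.

222.7 kips (bolt shear governs)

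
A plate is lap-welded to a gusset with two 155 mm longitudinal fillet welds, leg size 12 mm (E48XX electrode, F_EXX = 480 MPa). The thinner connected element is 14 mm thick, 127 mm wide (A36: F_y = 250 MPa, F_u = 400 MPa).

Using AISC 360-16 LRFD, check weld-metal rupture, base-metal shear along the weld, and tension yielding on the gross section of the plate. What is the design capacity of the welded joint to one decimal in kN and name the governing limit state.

Weld metal: throat = 0.707×12 = 8.484 mm, L = 2×155 = 310 mm. φR_n = 0.75 × 0.6 × 480 × 8.484 × 310 = 568.1 kN.
Base metal shear (14 mm plate): yield φR_n = 1.0×0.6×250×14×310 = 651.0 kN; rupture φR_n = 0.75×0.6×400×14×310 = 781.2 kN; take 651.0 kN (yield).
Tension yield (gross): A_g = 127×14 = 1778 mm². φR_n = 0.90 × 250 × 1778 = 400.1 kN.
Governing: min(568.1, 651.0, 400.1) = 400.1 kN → gross-section yield.

400.1 kN (gross-section yield governs)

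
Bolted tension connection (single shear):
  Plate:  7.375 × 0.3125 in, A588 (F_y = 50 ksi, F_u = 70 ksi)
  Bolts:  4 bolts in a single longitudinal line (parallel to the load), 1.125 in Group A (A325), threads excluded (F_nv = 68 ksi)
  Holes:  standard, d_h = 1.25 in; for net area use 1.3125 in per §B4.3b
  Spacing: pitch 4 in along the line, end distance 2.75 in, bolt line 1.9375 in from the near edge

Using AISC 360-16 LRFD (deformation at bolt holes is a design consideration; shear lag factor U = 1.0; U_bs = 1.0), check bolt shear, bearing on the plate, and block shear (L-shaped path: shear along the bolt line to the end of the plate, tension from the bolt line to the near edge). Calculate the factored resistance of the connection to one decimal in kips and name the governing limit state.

121.0 kips (block shear governs)

Bolt shear: A_b = π(1.125)²/4 = 0.99402 in². φR_n = 0.75 × 68 × 0.99402 × 4 × 1 = 202.8 kips.
Bearing (0.3125 in plate, F_u = 70 ksi): end bolts L_c = 2.75 − 1.25/2 = 2.125, R_n = min(1.2×2.125×0.3125×70, 2.4×1.125×0.3125×70) = 55.781 kips/bolt; interior L_c = 4 − 1.25 = 2.75, R_n = 59.063 kips/bolt. φR_n = 0.75 × (1×55.781 + 3×59.063) = 174.7 kips.
Block shear: shear path 1×[2.75+3×4] = 1×14.75 in, A_gv = 4.6094, A_nv = 1×(14.75 − 3.5×1.3125)×0.3125 = 3.1738 in²; tension to near edge: (1.9375 − 0.5×1.3125)×0.3125 = 0.40039 in². R_n = min(0.6×70×3.1738, 0.6×50×4.6094) + 1.0×70×0.40039 = min(133.3, 138.28) + 28.027 = 161.33 kips. φR_n = 0.75 × 161.33 = 121.0 kips.
Governing: min(202.8, 174.7, 121.0) = 121.0 kips → block shear.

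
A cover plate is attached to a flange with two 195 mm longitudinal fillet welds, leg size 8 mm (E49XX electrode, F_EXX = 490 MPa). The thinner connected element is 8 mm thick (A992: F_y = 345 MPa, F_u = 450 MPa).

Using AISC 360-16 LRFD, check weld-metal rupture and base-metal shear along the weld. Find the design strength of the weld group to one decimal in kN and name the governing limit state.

486.4 kN (weld metal governs)

Weld metal: throat = 0.707×8 = 5.656 mm, L = 2×195 = 390 mm. φR_n = 0.75 × 0.6 × 490 × 5.656 × 390 = 486.4 kN.
Base metal shear (8 mm plate): yield φR_n = 1.0×0.6×345×8×390 = 645.8 kN; rupture φR_n = 0.75×0.6×450×8×390 = 631.8 kN; take 631.8 kN (rupture).
Governing: min(486.4, 631.8) = 486.4 kN → weld metal.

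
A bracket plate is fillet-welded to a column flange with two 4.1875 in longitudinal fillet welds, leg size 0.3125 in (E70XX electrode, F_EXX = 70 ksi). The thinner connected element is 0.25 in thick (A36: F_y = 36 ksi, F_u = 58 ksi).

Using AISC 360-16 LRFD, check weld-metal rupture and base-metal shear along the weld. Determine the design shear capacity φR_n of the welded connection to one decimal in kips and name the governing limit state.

Weld metal: throat = 0.707×0.3125 = 0.22094 in, L = 2×4.1875 = 8.375 in. φR_n = 0.75 × 0.6 × 70 × 0.22094 × 8.375 = 58.3 kips.
Base metal shear (0.25 in plate): yield φR_n = 1.0×0.6×36×0.25×8.375 = 45.2 kips; rupture φR_n = 0.75×0.6×58×0.25×8.375 = 54.6 kips; take 45.2 kips (yield).
Governing: min(58.3, 45.2) = 45.2 kips → base-metal shear.

45.2 kips (base-metal shear governs)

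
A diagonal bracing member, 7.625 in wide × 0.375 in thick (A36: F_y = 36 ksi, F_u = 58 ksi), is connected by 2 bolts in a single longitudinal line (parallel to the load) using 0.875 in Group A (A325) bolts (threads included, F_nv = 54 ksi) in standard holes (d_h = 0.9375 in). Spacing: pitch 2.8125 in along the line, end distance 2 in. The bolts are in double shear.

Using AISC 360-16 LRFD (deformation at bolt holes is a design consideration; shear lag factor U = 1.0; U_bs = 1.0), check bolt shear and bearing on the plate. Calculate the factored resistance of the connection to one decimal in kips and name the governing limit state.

64.2 kips (bearing governs)

Bolt shear: A_b = π(0.875)²/4 = 0.60132 in². φR_n = 0.75 × 54 × 0.60132 × 2 × 2 = 97.4 kips.
Bearing (0.375 in plate, F_u = 58 ksi): end bolts L_c = 2 − 0.9375/2 = 1.53125, R_n = min(1.2×1.53125×0.375×58, 2.4×0.875×0.375×58) = 39.966 kips/bolt; interior L_c = 2.8125 − 0.9375 = 1.875, R_n = 45.675 kips/bolt. φR_n = 0.75 × (1×39.966 + 1×45.675) = 64.2 kips.
Governing: min(97.4, 64.2) = 64.2 kips → bearing.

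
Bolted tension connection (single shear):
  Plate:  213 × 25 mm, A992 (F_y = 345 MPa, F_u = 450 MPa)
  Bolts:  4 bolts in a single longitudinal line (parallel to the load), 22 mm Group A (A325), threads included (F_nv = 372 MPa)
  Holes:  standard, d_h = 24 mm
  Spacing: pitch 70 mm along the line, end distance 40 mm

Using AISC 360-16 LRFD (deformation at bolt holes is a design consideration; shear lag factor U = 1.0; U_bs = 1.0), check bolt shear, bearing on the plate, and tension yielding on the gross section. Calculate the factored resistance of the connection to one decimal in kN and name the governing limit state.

Bolt shear: A_b = π(22)²/4 = 380.13 mm². φR_n = 0.75 × 372 × 380.13 × 4 × 1 = 424.2 kN.
Bearing (25 mm plate, F_u = 450 MPa): end bolts L_c = 40 − 24/2 = 28, R_n = min(1.2×28×25×450, 2.4×22×25×450) = 378 kN/bolt; interior L_c = 70 − 24 = 46, R_n = 594 kN/bolt. φR_n = 0.75 × (1×378 + 3×594) = 1620.0 kN.
Tension yield (gross): A_g = 213×25 = 5325 mm². φR_n = 0.90 × 345 × 5325 = 1653.4 kN.
Governing: min(424.2, 1620.0, 1653.4) = 424.2 kN → bolt shear.

424.2 kN (bolt shear governs)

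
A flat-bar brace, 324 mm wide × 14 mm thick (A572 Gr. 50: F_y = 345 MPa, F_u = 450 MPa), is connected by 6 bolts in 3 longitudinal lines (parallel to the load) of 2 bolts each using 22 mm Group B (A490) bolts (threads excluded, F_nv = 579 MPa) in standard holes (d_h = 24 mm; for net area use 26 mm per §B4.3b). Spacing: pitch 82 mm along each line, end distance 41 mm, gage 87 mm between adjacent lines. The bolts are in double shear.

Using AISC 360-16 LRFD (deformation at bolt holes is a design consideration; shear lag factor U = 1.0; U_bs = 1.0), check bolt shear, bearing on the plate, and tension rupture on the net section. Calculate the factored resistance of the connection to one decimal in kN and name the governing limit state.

1162.4 kN (net-section rupture governs)

Bolt shear: A_b = π(22)²/4 = 380.13 mm². φR_n = 0.75 × 579 × 380.13 × 6 × 2 = 1980.9 kN.
Bearing (14 mm plate, F_u = 450 MPa): end bolts L_c = 41 − 24/2 = 29, R_n = min(1.2×29×14×450, 2.4×22×14×450) = 219.24 kN/bolt; interior L_c = 82 − 24 = 58, R_n = 332.64 kN/bolt. φR_n = 0.75 × (3×219.24 + 3×332.64) = 1241.7 kN.
Tension rupture (net): A_n = (324 − 3×26)×14 = 3444 mm² (U = 1.0, A_e = A_n). φR_n = 0.75 × 450 × 3444 = 1162.4 kN.
Governing: min(1980.9, 1241.7, 1162.4) = 1162.4 kN → net-section rupture.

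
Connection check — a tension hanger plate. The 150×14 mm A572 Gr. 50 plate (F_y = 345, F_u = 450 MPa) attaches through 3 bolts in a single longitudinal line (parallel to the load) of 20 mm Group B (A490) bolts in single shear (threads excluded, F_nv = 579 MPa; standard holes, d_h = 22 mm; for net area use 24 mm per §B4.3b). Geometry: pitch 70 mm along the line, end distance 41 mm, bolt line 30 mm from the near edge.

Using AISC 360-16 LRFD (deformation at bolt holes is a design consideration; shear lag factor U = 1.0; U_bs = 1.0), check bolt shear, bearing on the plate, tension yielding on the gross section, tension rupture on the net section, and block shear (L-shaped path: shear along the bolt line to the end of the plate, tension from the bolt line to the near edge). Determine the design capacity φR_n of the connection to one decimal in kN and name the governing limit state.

Bolt shear: A_b = π(20)²/4 = 314.16 mm². φR_n = 0.75 × 579 × 314.16 × 3 × 1 = 409.3 kN.
Bearing (14 mm plate, F_u = 450 MPa): end bolts L_c = 41 − 22/2 = 30, R_n = min(1.2×30×14×450, 2.4×20×14×450) = 226.8 kN/bolt; interior L_c = 70 − 22 = 48, R_n = 302.4 kN/bolt. φR_n = 0.75 × (1×226.8 + 2×302.4) = 623.7 kN.
Tension yield (gross): A_g = 150×14 = 2100 mm². φR_n = 0.90 × 345 × 2100 = 652.1 kN.
Tension rupture (net): A_n = (150 − 1×24)×14 = 1764 mm² (U = 1.0, A_e = A_n). φR_n = 0.75 × 450 × 1764 = 595.4 kN.
Block shear: shear path 1×[41+2×70] = 1×181 mm, A_gv = 2534, A_nv = 1×(181 − 2.5×24)×14 = 1694 mm²; tension to near edge: (30 − 0.5×24)×14 = 252 mm². R_n = min(0.6×450×1694, 0.6×345×2534) + 1.0×450×252 = min(457.38, 524.54) + 113.4 = 570.78 kN. φR_n = 0.75 × 570.78 = 428.1 kN.
Governing: min(409.3, 623.7, 652.1, 595.4, 428.1) = 409.3 kN → bolt shear.

409.3 kN (bolt shear governs)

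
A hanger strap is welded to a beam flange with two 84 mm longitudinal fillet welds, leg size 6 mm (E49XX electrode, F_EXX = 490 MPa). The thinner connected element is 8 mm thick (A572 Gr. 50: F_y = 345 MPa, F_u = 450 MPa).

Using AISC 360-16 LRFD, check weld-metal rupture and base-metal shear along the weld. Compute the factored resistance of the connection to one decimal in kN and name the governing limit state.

Weld metal: throat = 0.707×6 = 4.242 mm, L = 2×84 = 168 mm. φR_n = 0.75 × 0.6 × 490 × 4.242 × 168 = 157.1 kN.
Base metal shear (8 mm plate): yield φR_n = 1.0×0.6×345×8×168 = 278.2 kN; rupture φR_n = 0.75×0.6×450×8×168 = 272.2 kN; take 272.2 kN (rupture).
Governing: min(157.1, 272.2) = 157.1 kN → weld metal.

157.1 kN (weld metal governs)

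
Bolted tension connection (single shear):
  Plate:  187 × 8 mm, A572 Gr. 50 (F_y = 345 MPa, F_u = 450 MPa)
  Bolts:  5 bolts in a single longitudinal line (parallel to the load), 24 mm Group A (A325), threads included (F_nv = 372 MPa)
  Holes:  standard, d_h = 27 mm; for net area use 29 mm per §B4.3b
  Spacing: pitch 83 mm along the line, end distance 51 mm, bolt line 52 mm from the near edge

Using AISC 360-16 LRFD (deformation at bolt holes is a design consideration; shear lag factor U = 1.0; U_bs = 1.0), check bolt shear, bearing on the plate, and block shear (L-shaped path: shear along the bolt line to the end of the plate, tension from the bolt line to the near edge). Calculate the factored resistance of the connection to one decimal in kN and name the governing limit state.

510.3 kN (block shear governs)

Bolt shear: A_b = π(24)²/4 = 452.39 mm². φR_n = 0.75 × 372 × 452.39 × 5 × 1 = 631.1 kN.
Bearing (8 mm plate, F_u = 450 MPa): end bolts L_c = 51 − 27/2 = 37.5, R_n = min(1.2×37.5×8×450, 2.4×24×8×450) = 162 kN/bolt; interior L_c = 83 − 27 = 56, R_n = 207.36 kN/bolt. φR_n = 0.75 × (1×162 + 4×207.36) = 743.6 kN.
Block shear: shear path 1×[51+4×83] = 1×383 mm, A_gv = 3064, A_nv = 1×(383 − 4.5×29)×8 = 2020 mm²; tension to near edge: (52 − 0.5×29)×8 = 300 mm². R_n = min(0.6×450×2020, 0.6×345×3064) + 1.0×450×300 = min(545.4, 634.25) + 135 = 680.4 kN. φR_n = 0.75 × 680.4 = 510.3 kN.
Governing: min(631.1, 743.6, 510.3) = 510.3 kN → block shear.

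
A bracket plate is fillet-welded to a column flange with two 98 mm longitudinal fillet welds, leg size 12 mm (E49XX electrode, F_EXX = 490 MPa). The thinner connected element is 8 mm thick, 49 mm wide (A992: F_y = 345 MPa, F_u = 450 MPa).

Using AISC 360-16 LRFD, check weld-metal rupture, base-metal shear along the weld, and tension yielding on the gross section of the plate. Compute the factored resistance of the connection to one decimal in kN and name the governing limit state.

121.7 kN (gross-section yield governs)

Weld metal: throat = 0.707×12 = 8.484 mm, L = 2×98 = 196 mm. φR_n = 0.75 × 0.6 × 490 × 8.484 × 196 = 366.7 kN.
Base metal shear (8 mm plate): yield φR_n = 1.0×0.6×345×8×196 = 324.6 kN; rupture φR_n = 0.75×0.6×450×8×196 = 317.5 kN; take 317.5 kN (rupture).
Tension yield (gross): A_g = 49×8 = 392 mm². φR_n = 0.90 × 345 × 392 = 121.7 kN.
Governing: min(366.7, 317.5, 121.7) = 121.7 kN → gross-section yield.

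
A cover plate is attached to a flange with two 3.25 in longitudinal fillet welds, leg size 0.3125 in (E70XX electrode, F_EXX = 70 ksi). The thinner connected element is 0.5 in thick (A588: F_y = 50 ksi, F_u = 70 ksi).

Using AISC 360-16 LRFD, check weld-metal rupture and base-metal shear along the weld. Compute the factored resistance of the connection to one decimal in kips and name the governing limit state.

45.2 kips (weld metal governs)

Weld metal: throat = 0.707×0.3125 = 0.22094 in, L = 2×3.25 = 6.5 in. φR_n = 0.75 × 0.6 × 70 × 0.22094 × 6.5 = 45.2 kips.
Base metal shear (0.5 in plate): yield φR_n = 1.0×0.6×50×0.5×6.5 = 97.5 kips; rupture φR_n = 0.75×0.6×70×0.5×6.5 = 102.4 kips; take 97.5 kips (yield).
Governing: min(45.2, 97.5) = 45.2 kips → weld metal.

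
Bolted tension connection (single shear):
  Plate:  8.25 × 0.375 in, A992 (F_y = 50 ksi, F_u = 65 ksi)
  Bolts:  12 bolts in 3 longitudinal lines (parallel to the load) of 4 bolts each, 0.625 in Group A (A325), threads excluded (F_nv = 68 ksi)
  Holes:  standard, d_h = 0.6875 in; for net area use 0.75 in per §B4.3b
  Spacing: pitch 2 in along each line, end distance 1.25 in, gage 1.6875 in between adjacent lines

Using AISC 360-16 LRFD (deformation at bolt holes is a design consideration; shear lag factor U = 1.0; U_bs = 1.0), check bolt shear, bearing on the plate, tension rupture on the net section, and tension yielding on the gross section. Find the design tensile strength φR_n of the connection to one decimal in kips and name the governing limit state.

109.7 kips (net-section rupture governs)

Bolt shear: A_b = π(0.625)²/4 = 0.3068 in². φR_n = 0.75 × 68 × 0.3068 × 12 × 1 = 187.8 kips.
Bearing (0.375 in plate, F_u = 65 ksi): end bolts L_c = 1.25 − 0.6875/2 = 0.90625, R_n = min(1.2×0.90625×0.375×65, 2.4×0.625×0.375×65) = 26.508 kips/bolt; interior L_c = 2 − 0.6875 = 1.3125, R_n = 36.563 kips/bolt. φR_n = 0.75 × (3×26.508 + 9×36.563) = 306.4 kips.
Tension rupture (net): A_n = (8.25 − 3×0.75)×0.375 = 2.25 in² (U = 1.0, A_e = A_n). φR_n = 0.75 × 65 × 2.25 = 109.7 kips.
Tension yield (gross): A_g = 8.25×0.375 = 3.0938 in². φR_n = 0.90 × 50 × 3.0938 = 139.2 kips.
Governing: min(187.8, 306.4, 109.7, 139.2) = 109.7 kips → net-section rupture.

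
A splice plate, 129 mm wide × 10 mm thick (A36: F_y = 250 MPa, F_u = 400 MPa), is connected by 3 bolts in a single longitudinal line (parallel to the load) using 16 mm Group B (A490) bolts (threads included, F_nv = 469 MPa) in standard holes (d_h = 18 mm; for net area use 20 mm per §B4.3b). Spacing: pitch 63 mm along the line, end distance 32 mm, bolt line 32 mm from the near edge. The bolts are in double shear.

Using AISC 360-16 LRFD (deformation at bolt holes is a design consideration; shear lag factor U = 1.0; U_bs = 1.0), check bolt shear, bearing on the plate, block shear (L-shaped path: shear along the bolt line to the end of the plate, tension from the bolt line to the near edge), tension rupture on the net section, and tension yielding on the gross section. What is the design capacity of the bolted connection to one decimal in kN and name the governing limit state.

243.8 kN (block shear governs)

Bolt shear: A_b = π(16)²/4 = 201.06 mm². φR_n = 0.75 × 469 × 201.06 × 3 × 2 = 424.3 kN.
Bearing (10 mm plate, F_u = 400 MPa): end bolts L_c = 32 − 18/2 = 23, R_n = min(1.2×23×10×400, 2.4×16×10×400) = 110.4 kN/bolt; interior L_c = 63 − 18 = 45, R_n = 153.6 kN/bolt. φR_n = 0.75 × (1×110.4 + 2×153.6) = 313.2 kN.
Block shear: shear path 1×[32+2×63] = 1×158 mm, A_gv = 1580, A_nv = 1×(158 − 2.5×20)×10 = 1080 mm²; tension to near edge: (32 − 0.5×20)×10 = 220 mm². R_n = min(0.6×400×1080, 0.6×250×1580) + 1.0×400×220 = min(259.2, 237) + 88 = 325 kN. φR_n = 0.75 × 325 = 243.8 kN.
Tension rupture (net): A_n = (129 − 1×20)×10 = 1090 mm² (U = 1.0, A_e = A_n). φR_n = 0.75 × 400 × 1090 = 327.0 kN.
Tension yield (gross): A_g = 129×10 = 1290 mm². φR_n = 0.90 × 250 × 1290 = 290.3 kN.
Governing: min(424.3, 313.2, 243.8, 327.0, 290.3) = 243.8 kN → block shear.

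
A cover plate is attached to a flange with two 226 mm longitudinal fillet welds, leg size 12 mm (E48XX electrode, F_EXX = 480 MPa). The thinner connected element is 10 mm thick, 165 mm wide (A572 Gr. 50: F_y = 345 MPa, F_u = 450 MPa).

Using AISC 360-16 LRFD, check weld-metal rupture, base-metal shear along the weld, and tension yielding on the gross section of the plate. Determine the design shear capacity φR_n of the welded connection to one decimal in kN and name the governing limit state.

512.3 kN (gross-section yield governs)

Weld metal: throat = 0.707×12 = 8.484 mm, L = 2×226 = 452 mm. φR_n = 0.75 × 0.6 × 480 × 8.484 × 452 = 828.3 kN.
Base metal shear (10 mm plate): yield φR_n = 1.0×0.6×345×10×452 = 935.6 kN; rupture φR_n = 0.75×0.6×450×10×452 = 915.3 kN; take 915.3 kN (rupture).
Tension yield (gross): A_g = 165×10 = 1650 mm². φR_n = 0.90 × 345 × 1650 = 512.3 kN.
Governing: min(828.3, 915.3, 512.3) = 512.3 kN → gross-section yield.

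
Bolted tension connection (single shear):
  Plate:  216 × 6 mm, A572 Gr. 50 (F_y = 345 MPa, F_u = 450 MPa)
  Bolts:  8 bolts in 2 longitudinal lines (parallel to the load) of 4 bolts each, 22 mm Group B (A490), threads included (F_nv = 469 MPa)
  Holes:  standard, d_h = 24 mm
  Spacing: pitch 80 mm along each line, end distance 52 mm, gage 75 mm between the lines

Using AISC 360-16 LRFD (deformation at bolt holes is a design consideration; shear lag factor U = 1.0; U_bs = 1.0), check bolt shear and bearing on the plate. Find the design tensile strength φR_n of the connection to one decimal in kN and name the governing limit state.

835.9 kN (bearing governs)

Bolt shear: A_b = π(22)²/4 = 380.13 mm². φR_n = 0.75 × 469 × 380.13 × 8 × 1 = 1069.7 kN.
Bearing (6 mm plate, F_u = 450 MPa): end bolts L_c = 52 − 24/2 = 40, R_n = min(1.2×40×6×450, 2.4×22×6×450) = 129.6 kN/bolt; interior L_c = 80 − 24 = 56, R_n = 142.56 kN/bolt. φR_n = 0.75 × (2×129.6 + 6×142.56) = 835.9 kN.
Governing: min(1069.7, 835.9) = 835.9 kN → bearing.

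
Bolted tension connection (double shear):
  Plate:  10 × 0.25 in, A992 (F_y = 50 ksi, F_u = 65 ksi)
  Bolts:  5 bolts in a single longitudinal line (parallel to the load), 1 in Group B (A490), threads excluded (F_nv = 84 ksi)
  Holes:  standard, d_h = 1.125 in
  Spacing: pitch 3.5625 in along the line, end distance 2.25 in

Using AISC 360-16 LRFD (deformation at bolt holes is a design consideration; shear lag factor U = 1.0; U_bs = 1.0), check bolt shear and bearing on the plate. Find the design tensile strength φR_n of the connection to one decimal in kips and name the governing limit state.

Bolt shear: A_b = π(1)²/4 = 0.7854 in². φR_n = 0.75 × 84 × 0.7854 × 5 × 2 = 494.8 kips.
Bearing (0.25 in plate, F_u = 65 ksi): end bolts L_c = 2.25 − 1.125/2 = 1.6875, R_n = min(1.2×1.6875×0.25×65, 2.4×1×0.25×65) = 32.906 kips/bolt; interior L_c = 3.5625 − 1.125 = 2.4375, R_n = 39 kips/bolt. φR_n = 0.75 × (1×32.906 + 4×39) = 141.7 kips.
Governing: min(494.8, 141.7) = 141.7 kips → bearing.

141.7 kips (bearing governs)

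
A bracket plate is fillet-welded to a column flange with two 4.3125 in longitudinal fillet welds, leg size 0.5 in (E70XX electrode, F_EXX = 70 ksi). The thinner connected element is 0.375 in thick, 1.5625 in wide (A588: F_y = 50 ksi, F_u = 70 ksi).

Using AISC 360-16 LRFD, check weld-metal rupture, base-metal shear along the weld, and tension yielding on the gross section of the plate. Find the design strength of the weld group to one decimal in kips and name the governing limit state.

Weld metal: throat = 0.707×0.5 = 0.3535 in, L = 2×4.3125 = 8.625 in. φR_n = 0.75 × 0.6 × 70 × 0.3535 × 8.625 = 96.0 kips.
Base metal shear (0.375 in plate): yield φR_n = 1.0×0.6×50×0.375×8.625 = 97.0 kips; rupture φR_n = 0.75×0.6×70×0.375×8.625 = 101.9 kips; take 97.0 kips (yield).
Tension yield (gross): A_g = 1.5625×0.375 = 0.58594 in². φR_n = 0.90 × 50 × 0.58594 = 26.4 kips.
Governing: min(96.0, 97.0, 26.4) = 26.4 kips → gross-section yield.

26.4 kips (gross-section yield governs)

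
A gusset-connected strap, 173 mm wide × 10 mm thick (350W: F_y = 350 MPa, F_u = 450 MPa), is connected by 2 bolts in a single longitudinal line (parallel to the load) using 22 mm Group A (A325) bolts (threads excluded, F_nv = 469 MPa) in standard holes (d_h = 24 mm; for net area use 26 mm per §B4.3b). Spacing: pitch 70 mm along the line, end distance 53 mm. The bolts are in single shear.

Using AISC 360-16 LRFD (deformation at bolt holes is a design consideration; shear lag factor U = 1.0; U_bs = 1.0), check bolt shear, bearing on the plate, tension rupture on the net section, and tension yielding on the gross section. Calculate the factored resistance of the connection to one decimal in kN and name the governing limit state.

267.4 kN (bolt shear governs)

Bolt shear: A_b = π(22)²/4 = 380.13 mm². φR_n = 0.75 × 469 × 380.13 × 2 × 1 = 267.4 kN.
Bearing (10 mm plate, F_u = 450 MPa): end bolts L_c = 53 − 24/2 = 41, R_n = min(1.2×41×10×450, 2.4×22×10×450) = 221.4 kN/bolt; interior L_c = 70 − 24 = 46, R_n = 237.6 kN/bolt. φR_n = 0.75 × (1×221.4 + 1×237.6) = 344.3 kN.
Tension rupture (net): A_n = (173 − 1×26)×10 = 1470 mm² (U = 1.0, A_e = A_n). φR_n = 0.75 × 450 × 1470 = 496.1 kN.
Tension yield (gross): A_g = 173×10 = 1730 mm². φR_n = 0.90 × 350 × 1730 = 545.0 kN.
Governing: min(267.4, 344.3, 496.1, 545.0) = 267.4 kN → bolt shear.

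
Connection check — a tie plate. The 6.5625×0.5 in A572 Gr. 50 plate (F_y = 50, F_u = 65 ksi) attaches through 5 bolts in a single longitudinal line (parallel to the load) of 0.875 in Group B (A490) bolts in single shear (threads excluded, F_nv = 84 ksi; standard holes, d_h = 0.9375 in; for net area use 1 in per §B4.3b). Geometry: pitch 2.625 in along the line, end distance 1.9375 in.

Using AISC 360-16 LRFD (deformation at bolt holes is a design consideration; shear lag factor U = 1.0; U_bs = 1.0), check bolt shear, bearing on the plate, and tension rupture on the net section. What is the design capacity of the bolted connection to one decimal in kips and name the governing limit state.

Bolt shear: A_b = π(0.875)²/4 = 0.60132 in². φR_n = 0.75 × 84 × 0.60132 × 5 × 1 = 189.4 kips.
Bearing (0.5 in plate, F_u = 65 ksi): end bolts L_c = 1.9375 − 0.9375/2 = 1.46875, R_n = min(1.2×1.46875×0.5×65, 2.4×0.875×0.5×65) = 57.281 kips/bolt; interior L_c = 2.625 − 0.9375 = 1.6875, R_n = 65.813 kips/bolt. φR_n = 0.75 × (1×57.281 + 4×65.813) = 240.4 kips.
Tension rupture (net): A_n = (6.5625 − 1×1)×0.5 = 2.7813 in² (U = 1.0, A_e = A_n). φR_n = 0.75 × 65 × 2.7813 = 135.6 kips.
Governing: min(189.4, 240.4, 135.6) = 135.6 kips → net-section rupture.

135.6 kips (net-section rupture governs)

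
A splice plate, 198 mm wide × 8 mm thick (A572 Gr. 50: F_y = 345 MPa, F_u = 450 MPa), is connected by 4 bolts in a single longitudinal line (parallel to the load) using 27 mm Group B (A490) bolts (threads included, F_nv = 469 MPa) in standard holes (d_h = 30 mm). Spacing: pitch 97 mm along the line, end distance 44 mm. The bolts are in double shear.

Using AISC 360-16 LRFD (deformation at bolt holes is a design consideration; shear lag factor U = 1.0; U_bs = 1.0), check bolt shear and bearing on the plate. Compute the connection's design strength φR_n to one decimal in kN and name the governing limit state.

Bolt shear: A_b = π(27)²/4 = 572.56 mm². φR_n = 0.75 × 469 × 572.56 × 4 × 2 = 1611.2 kN.
Bearing (8 mm plate, F_u = 450 MPa): end bolts L_c = 44 − 30/2 = 29, R_n = min(1.2×29×8×450, 2.4×27×8×450) = 125.28 kN/bolt; interior L_c = 97 − 30 = 67, R_n = 233.28 kN/bolt. φR_n = 0.75 × (1×125.28 + 3×233.28) = 618.8 kN.
Governing: min(1611.2, 618.8) = 618.8 kN → bearing.

618.8 kN (bearing governs)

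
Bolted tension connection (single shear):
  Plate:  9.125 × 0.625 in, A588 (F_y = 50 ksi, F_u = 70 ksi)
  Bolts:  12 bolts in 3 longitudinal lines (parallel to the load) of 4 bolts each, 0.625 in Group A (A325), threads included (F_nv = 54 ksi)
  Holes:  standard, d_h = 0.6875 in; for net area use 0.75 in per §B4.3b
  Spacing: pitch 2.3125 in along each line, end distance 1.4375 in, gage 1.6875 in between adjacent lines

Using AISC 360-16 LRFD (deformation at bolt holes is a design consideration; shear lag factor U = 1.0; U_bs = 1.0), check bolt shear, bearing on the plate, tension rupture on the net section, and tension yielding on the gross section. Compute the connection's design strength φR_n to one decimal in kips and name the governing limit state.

149.1 kips (bolt shear governs)

Bolt shear: A_b = π(0.625)²/4 = 0.3068 in². φR_n = 0.75 × 54 × 0.3068 × 12 × 1 = 149.1 kips.
Bearing (0.625 in plate, F_u = 70 ksi): end bolts L_c = 1.4375 − 0.6875/2 = 1.09375, R_n = min(1.2×1.09375×0.625×70, 2.4×0.625×0.625×70) = 57.422 kips/bolt; interior L_c = 2.3125 − 0.6875 = 1.625, R_n = 65.625 kips/bolt. φR_n = 0.75 × (3×57.422 + 9×65.625) = 572.2 kips.
Tension rupture (net): A_n = (9.125 − 3×0.75)×0.625 = 4.2969 in² (U = 1.0, A_e = A_n). φR_n = 0.75 × 70 × 4.2969 = 225.6 kips.
Tension yield (gross): A_g = 9.125×0.625 = 5.7031 in². φR_n = 0.90 × 50 × 5.7031 = 256.6 kips.
Governing: min(149.1, 572.2, 225.6, 256.6) = 149.1 kips → bolt shear.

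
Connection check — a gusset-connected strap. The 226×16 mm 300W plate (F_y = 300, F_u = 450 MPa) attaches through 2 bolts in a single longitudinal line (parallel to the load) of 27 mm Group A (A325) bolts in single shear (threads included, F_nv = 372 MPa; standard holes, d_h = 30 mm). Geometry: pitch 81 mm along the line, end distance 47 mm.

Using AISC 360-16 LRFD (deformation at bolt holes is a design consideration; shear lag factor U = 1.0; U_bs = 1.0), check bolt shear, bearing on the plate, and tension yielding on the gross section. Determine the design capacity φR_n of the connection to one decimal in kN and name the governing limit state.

Bolt shear: A_b = π(27)²/4 = 572.56 mm². φR_n = 0.75 × 372 × 572.56 × 2 × 1 = 319.5 kN.
Bearing (16 mm plate, F_u = 450 MPa): end bolts L_c = 47 − 30/2 = 32, R_n = min(1.2×32×16×450, 2.4×27×16×450) = 276.48 kN/bolt; interior L_c = 81 − 30 = 51, R_n = 440.64 kN/bolt. φR_n = 0.75 × (1×276.48 + 1×440.64) = 537.8 kN.
Tension yield (gross): A_g = 226×16 = 3616 mm². φR_n = 0.90 × 300 × 3616 = 976.3 kN.
Governing: min(319.5, 537.8, 976.3) = 319.5 kN → bolt shear.

319.5 kN (bolt shear governs)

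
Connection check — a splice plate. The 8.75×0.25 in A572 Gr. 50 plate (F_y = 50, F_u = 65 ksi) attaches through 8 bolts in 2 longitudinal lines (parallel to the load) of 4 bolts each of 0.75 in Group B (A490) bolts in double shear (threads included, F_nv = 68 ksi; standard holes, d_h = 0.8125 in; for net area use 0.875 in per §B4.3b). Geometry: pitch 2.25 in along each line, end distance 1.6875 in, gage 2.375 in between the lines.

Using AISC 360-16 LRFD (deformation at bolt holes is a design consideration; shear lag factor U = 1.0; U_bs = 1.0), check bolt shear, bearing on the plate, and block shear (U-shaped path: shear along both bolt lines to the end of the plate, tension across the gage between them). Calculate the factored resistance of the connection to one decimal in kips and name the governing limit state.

Bolt shear: A_b = π(0.75)²/4 = 0.44179 in². φR_n = 0.75 × 68 × 0.44179 × 8 × 2 = 360.5 kips.
Bearing (0.25 in plate, F_u = 65 ksi): end bolts L_c = 1.6875 − 0.8125/2 = 1.28125, R_n = min(1.2×1.28125×0.25×65, 2.4×0.75×0.25×65) = 24.984 kips/bolt; interior L_c = 2.25 − 0.8125 = 1.4375, R_n = 28.031 kips/bolt. φR_n = 0.75 × (2×24.984 + 6×28.031) = 163.6 kips.
Block shear: shear path 2×[1.6875+3×2.25] = 2×8.4375 in, A_gv = 4.2188, A_nv = 2×(8.4375 − 3.5×0.875)×0.25 = 2.6875 in²; tension across gage: (2.375 − 1×0.875)×0.25 = 0.375 in². R_n = min(0.6×65×2.6875, 0.6×50×4.2188) + 1.0×65×0.375 = min(104.81, 126.56) + 24.375 = 129.19 kips. φR_n = 0.75 × 129.19 = 96.9 kips.
Governing: min(360.5, 163.6, 96.9) = 96.9 kips → block shear.

96.9 kips (block shear governs)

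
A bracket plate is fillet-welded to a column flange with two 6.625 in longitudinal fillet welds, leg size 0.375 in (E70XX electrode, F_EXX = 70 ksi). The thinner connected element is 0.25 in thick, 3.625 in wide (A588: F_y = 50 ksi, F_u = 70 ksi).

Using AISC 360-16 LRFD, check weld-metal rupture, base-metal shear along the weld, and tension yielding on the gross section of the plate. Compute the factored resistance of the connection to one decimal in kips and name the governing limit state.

Weld metal: throat = 0.707×0.375 = 0.26513 in, L = 2×6.625 = 13.25 in. φR_n = 0.75 × 0.6 × 70 × 0.26513 × 13.25 = 110.7 kips.
Base metal shear (0.25 in plate): yield φR_n = 1.0×0.6×50×0.25×13.25 = 99.4 kips; rupture φR_n = 0.75×0.6×70×0.25×13.25 = 104.3 kips; take 99.4 kips (yield).
Tension yield (gross): A_g = 3.625×0.25 = 0.90625 in². φR_n = 0.90 × 50 × 0.90625 = 40.8 kips.
Governing: min(110.7, 99.4, 40.8) = 40.8 kips → gross-section yield.

40.8 kips (gross-section yield governs)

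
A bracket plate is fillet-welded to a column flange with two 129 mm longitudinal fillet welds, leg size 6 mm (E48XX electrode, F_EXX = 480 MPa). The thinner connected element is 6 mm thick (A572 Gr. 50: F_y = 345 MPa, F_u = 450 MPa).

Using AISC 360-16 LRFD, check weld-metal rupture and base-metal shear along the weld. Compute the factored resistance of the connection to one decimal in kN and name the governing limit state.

Weld metal: throat = 0.707×6 = 4.242 mm, L = 2×129 = 258 mm. φR_n = 0.75 × 0.6 × 480 × 4.242 × 258 = 236.4 kN.
Base metal shear (6 mm plate): yield φR_n = 1.0×0.6×345×6×258 = 320.4 kN; rupture φR_n = 0.75×0.6×450×6×258 = 313.5 kN; take 313.5 kN (rupture).
Governing: min(236.4, 313.5) = 236.4 kN → weld metal.

236.4 kN (weld metal governs)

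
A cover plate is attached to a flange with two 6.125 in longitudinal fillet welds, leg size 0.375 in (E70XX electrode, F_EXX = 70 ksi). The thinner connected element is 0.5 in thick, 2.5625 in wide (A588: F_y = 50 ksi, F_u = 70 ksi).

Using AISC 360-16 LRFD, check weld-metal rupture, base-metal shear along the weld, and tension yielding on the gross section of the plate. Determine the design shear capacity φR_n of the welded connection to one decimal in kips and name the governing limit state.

57.7 kips (gross-section yield governs)

Weld metal: throat = 0.707×0.375 = 0.26513 in, L = 2×6.125 = 12.25 in. φR_n = 0.75 × 0.6 × 70 × 0.26513 × 12.25 = 102.3 kips.
Base metal shear (0.5 in plate): yield φR_n = 1.0×0.6×50×0.5×12.25 = 183.8 kips; rupture φR_n = 0.75×0.6×70×0.5×12.25 = 192.9 kips; take 183.8 kips (yield).
Tension yield (gross): A_g = 2.5625×0.5 = 1.2813 in². φR_n = 0.90 × 50 × 1.2813 = 57.7 kips.
Governing: min(102.3, 183.8, 57.7) = 57.7 kips → gross-section yield.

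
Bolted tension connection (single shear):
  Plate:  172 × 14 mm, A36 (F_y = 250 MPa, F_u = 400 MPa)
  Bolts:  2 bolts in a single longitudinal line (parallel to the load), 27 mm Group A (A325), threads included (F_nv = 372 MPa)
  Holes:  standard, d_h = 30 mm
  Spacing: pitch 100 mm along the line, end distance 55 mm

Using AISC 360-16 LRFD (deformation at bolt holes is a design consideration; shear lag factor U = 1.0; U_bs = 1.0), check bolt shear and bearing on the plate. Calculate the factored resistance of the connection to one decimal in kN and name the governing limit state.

319.5 kN (bolt shear governs)

Bolt shear: A_b = π(27)²/4 = 572.56 mm². φR_n = 0.75 × 372 × 572.56 × 2 × 1 = 319.5 kN.
Bearing (14 mm plate, F_u = 400 MPa): end bolts L_c = 55 − 30/2 = 40, R_n = min(1.2×40×14×400, 2.4×27×14×400) = 268.8 kN/bolt; interior L_c = 100 − 30 = 70, R_n = 362.88 kN/bolt. φR_n = 0.75 × (1×268.8 + 1×362.88) = 473.8 kN.
Governing: min(319.5, 473.8) = 319.5 kN → bolt shear.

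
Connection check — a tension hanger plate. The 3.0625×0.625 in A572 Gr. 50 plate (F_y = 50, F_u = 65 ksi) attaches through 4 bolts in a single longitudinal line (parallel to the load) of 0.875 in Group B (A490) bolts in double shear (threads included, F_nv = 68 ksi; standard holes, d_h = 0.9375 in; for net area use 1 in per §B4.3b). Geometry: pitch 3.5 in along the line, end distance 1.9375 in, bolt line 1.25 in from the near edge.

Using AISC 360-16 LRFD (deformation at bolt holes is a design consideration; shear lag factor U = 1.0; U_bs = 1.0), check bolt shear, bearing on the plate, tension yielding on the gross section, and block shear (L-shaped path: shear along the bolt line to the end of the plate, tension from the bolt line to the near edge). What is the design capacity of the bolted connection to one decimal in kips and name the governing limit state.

Bolt shear: A_b = π(0.875)²/4 = 0.60132 in². φR_n = 0.75 × 68 × 0.60132 × 4 × 2 = 245.3 kips.
Bearing (0.625 in plate, F_u = 65 ksi): end bolts L_c = 1.9375 − 0.9375/2 = 1.46875, R_n = min(1.2×1.46875×0.625×65, 2.4×0.875×0.625×65) = 71.602 kips/bolt; interior L_c = 3.5 − 0.9375 = 2.5625, R_n = 85.313 kips/bolt. φR_n = 0.75 × (1×71.602 + 3×85.313) = 245.7 kips.
Tension yield (gross): A_g = 3.0625×0.625 = 1.9141 in². φR_n = 0.90 × 50 × 1.9141 = 86.1 kips.
Block shear: shear path 1×[1.9375+3×3.5] = 1×12.4375 in, A_gv = 7.7734, A_nv = 1×(12.4375 − 3.5×1)×0.625 = 5.5859 in²; tension to near edge: (1.25 − 0.5×1)×0.625 = 0.46875 in². R_n = min(0.6×65×5.5859, 0.6×50×7.7734) + 1.0×65×0.46875 = min(217.85, 233.2) + 30.469 = 248.32 kips. φR_n = 0.75 × 248.32 = 186.2 kips.
Governing: min(245.3, 245.7, 86.1, 186.2) = 86.1 kips → gross-section yield.

86.1 kips (gross-section yield governs)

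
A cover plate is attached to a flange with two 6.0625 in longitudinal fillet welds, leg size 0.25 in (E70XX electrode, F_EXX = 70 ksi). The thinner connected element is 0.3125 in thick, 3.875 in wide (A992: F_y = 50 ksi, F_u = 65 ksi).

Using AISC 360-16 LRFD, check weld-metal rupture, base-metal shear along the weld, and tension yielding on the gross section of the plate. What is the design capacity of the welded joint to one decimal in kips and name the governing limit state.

Weld metal: throat = 0.707×0.25 = 0.17675 in, L = 2×6.0625 = 12.125 in. φR_n = 0.75 × 0.6 × 70 × 0.17675 × 12.125 = 67.5 kips.
Base metal shear (0.3125 in plate): yield φR_n = 1.0×0.6×50×0.3125×12.125 = 113.7 kips; rupture φR_n = 0.75×0.6×65×0.3125×12.125 = 110.8 kips; take 110.8 kips (rupture).
Tension yield (gross): A_g = 3.875×0.3125 = 1.2109 in². φR_n = 0.90 × 50 × 1.2109 = 54.5 kips.
Governing: min(67.5, 110.8, 54.5) = 54.5 kips → gross-section yield.

54.5 kips (gross-section yield governs)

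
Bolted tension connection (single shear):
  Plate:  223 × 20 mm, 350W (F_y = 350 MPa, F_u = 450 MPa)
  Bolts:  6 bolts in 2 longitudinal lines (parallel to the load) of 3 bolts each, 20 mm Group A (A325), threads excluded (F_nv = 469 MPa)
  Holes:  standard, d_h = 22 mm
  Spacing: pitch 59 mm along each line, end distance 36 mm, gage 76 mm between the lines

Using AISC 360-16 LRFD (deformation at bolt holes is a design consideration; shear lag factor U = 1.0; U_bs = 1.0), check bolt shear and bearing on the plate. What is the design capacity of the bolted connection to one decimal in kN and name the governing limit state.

663.0 kN (bolt shear governs)

Bolt shear: A_b = π(20)²/4 = 314.16 mm². φR_n = 0.75 × 469 × 314.16 × 6 × 1 = 663.0 kN.
Bearing (20 mm plate, F_u = 450 MPa): end bolts L_c = 36 − 22/2 = 25, R_n = min(1.2×25×20×450, 2.4×20×20×450) = 270 kN/bolt; interior L_c = 59 − 22 = 37, R_n = 399.6 kN/bolt. φR_n = 0.75 × (2×270 + 4×399.6) = 1603.8 kN.
Governing: min(663.0, 1603.8) = 663.0 kN → bolt shear.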